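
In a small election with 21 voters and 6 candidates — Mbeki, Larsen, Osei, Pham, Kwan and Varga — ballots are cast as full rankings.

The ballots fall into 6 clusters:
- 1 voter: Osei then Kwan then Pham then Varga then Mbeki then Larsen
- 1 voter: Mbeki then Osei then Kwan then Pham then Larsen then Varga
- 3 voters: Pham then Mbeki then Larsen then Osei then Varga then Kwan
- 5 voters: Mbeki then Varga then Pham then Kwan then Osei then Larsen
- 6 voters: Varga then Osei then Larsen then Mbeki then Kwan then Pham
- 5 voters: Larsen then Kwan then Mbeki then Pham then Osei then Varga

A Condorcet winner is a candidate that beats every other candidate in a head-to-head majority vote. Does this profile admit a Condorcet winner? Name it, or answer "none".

none

Check each pair by majority over 21 ballots:
Mbeki vs Larsen: Larsen, 11–10.
Mbeki–Osei: Mbeki 14–7.
Mbeki–Pham: Mbeki 17–4.
Mbeki–Kwan: Mbeki 15–6.
Mbeki–Varga: Mbeki 14–7.
Larsen vs Osei: Osei wins 13–8.
Larsen vs Pham: Larsen, 11–10.
Larsen vs Kwan: Larsen, 14–7.
Larsen vs Varga: Varga, 12–9.
Osei vs Pham: Pham wins 13–8.
Osei vs Kwan: Osei, 11–10.
Osei–Varga: Varga 11–10.
Pham vs Kwan: Kwan, 13–8.
Pham–Varga: Varga 11–10.
Kwan vs Varga: Varga wins 14–7.
No candidate is unbeaten: Mbeki loses to Larsen; Larsen loses to Osei; Osei loses to Mbeki; Pham loses to Mbeki; Kwan loses to Mbeki; Varga loses to Mbeki. In particular Mbeki → Osei → Larsen → Mbeki is a majority cycle — no Condorcet winner exists.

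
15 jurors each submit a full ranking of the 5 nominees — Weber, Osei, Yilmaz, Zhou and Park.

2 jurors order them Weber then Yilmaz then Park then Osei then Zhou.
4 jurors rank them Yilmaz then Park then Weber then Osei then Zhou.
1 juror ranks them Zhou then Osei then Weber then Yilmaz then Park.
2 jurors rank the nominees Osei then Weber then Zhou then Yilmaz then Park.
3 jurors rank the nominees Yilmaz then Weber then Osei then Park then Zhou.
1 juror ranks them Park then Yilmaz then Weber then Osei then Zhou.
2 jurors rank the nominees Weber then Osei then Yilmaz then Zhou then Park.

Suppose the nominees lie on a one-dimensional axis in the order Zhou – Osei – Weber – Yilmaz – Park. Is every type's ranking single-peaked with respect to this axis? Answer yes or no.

yes

Axis positions: Zhou=1, Osei=2, Weber=3, Yilmaz=4, Park=5.
Type 1 (peak Weber at position 3): ranking walks positions 3-4-5-2-1, expanding outward from the peak — single-peaked.
Type 2 (peak Yilmaz at position 4): ranking walks positions 4-5-3-2-1, expanding outward from the peak — single-peaked.
Type 3 (peak Zhou at position 1): ranking walks positions 1-2-3-4-5, expanding outward from the peak — single-peaked.
Type 4 (peak Osei at position 2): ranking walks positions 2-3-1-4-5, expanding outward from the peak — single-peaked.
Type 5 (peak Yilmaz at position 4): ranking walks positions 4-3-2-5-1, expanding outward from the peak — single-peaked.
Type 6 (peak Park at position 5): ranking walks positions 5-4-3-2-1, expanding outward from the peak — single-peaked.
Type 7 (peak Weber at position 3): ranking walks positions 3-2-4-1-5, expanding outward from the peak — single-peaked.
Every ranking is single-peaked on this axis.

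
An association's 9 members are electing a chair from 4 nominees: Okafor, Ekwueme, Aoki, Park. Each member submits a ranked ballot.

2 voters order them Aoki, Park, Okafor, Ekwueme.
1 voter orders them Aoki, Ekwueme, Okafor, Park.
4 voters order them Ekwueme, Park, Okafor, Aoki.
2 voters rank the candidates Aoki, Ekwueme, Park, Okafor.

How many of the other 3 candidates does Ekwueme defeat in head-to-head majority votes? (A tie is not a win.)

2

Ekwueme against each rival (9 voters):
Ekwueme vs Okafor: Ekwueme wins 7–2.
Ekwueme–Aoki: Aoki 5–4.
Ekwueme vs Park: 7 to 2, Ekwueme.
Ekwueme beats Okafor, Park; loses to Aoki — 2 pairwise wins.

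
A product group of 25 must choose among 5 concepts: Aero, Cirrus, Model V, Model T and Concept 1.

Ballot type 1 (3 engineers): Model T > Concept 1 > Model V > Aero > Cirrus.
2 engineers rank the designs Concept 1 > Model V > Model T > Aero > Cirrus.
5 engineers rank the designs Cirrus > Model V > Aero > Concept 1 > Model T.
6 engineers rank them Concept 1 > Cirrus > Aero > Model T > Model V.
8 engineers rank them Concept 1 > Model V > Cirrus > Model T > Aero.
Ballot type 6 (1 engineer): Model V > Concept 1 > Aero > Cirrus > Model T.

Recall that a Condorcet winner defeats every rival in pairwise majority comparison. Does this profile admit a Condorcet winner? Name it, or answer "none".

Head-to-head results (25 engineers):
Aero vs Cirrus: Aero preferred on 3+2+1 = 6 ballots; Cirrus wins 19–6.
Aero vs Model V: Aero is ranked higher on 6 ballots, Model V on 19. Model V wins 19–6.
Aero vs Model T: Aero is ranked higher on 5+6+1 = 12 ballots, Model T on 13. Model T wins 13–12.
Aero vs Concept 1: Aero preferred on 5 ballots; Concept 1 wins 20–5.
Cirrus vs Model V: 11 to 14, Model V.
Cirrus vs Model T: 5+6+8+1 = 20 for Cirrus, 5 for Model T — Cirrus by 20–5.
Cirrus vs Concept 1: Cirrus preferred on 5 ballots; Concept 1 wins 20–5.
Model V vs Model T: Model V is ranked higher on 2+5+8+1 = 16 ballots, Model T on 9. Model V wins 16–9.
Model V vs Concept 1: 6 to 19, Concept 1.
Model T vs Concept 1: Model T is ranked higher on 3 ballots, Concept 1 on 22. Concept 1 wins 22–3.
Concept 1 beats each of Aero, Cirrus, Model V, Model T — Concept 1 is the Condorcet winner.

Concept 1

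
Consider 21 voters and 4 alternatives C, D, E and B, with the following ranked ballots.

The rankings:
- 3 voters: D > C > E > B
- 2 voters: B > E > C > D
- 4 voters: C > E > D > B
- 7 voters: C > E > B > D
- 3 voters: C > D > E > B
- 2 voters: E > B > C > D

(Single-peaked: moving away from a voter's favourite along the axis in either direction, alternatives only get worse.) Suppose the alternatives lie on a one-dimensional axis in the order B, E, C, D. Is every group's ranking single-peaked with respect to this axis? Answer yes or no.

Axis positions: B=1, E=2, C=3, D=4.
Group 1 (peak D at position 4): ranking walks positions 4-3-2-1, expanding outward from the peak — single-peaked.
Group 2 (peak B at position 1): ranking walks positions 1-2-3-4, expanding outward from the peak — single-peaked.
Group 3 (peak C at position 3): ranking walks positions 3-2-4-1, expanding outward from the peak — single-peaked.
Group 4 (peak C at position 3): ranking walks positions 3-2-1-4, expanding outward from the peak — single-peaked.
Group 5 (peak C at position 3): ranking walks positions 3-4-2-1, expanding outward from the peak — single-peaked.
Group 6 (peak E at position 2): ranking walks positions 2-1-3-4, expanding outward from the peak — single-peaked.
Every ranking is single-peaked on this axis.

yes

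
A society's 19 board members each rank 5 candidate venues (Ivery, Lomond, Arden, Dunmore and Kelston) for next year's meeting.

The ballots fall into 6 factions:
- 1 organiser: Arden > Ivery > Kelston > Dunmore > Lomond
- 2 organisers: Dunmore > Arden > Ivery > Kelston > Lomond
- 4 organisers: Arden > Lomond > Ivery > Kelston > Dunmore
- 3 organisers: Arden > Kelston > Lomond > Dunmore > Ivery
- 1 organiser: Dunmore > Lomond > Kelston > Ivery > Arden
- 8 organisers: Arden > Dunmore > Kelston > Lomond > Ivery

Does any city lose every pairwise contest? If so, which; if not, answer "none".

Pairwise majorities:
Ivery vs Lomond: Ivery preferred on 1+2 = 3 ballots; Lomond wins 16–3.
Ivery–Arden: Arden 18–1.
Ivery vs Dunmore: Ivery is ranked higher on 1+4 = 5 ballots, Dunmore on 14. Dunmore wins 14–5.
Ivery vs Kelston: Kelston, 12–7.
Lomond vs Arden: Lomond is ranked higher on 1 ballot, Arden on 18. Arden wins 18–1.
Lomond vs Dunmore: 4+3 = 7 for Lomond, 12 for Dunmore — Dunmore by 12–7.
Lomond vs Kelston: 4+1 = 5 for Lomond, 14 for Kelston — Kelston by 14–5.
Arden vs Dunmore: 1+4+3+8 = 16 for Arden, 3 for Dunmore — Arden by 16–3.
Arden vs Kelston: 1+2+4+3+8 = 18 for Arden, 1 for Kelston — Arden by 18–1.
Dunmore vs Kelston: Dunmore wins 11–8.
Ivery loses to every other city — it is the Condorcet loser.

Ivery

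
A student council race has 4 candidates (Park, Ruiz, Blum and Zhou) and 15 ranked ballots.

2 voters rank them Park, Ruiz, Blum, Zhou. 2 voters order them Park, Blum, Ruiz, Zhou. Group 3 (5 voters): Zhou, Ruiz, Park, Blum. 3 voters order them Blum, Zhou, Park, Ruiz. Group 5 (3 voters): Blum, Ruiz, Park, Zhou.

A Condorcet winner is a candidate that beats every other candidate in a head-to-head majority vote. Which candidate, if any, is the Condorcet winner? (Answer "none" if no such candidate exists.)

none

Head-to-head results (15 voters):
Park vs Ruiz: Ruiz wins 8–7.
Park vs Blum: 9 to 6, Park.
Park vs Zhou: 7 to 8, Zhou.
Ruiz vs Blum: 2+5 = 7 for Ruiz, 8 for Blum — Blum by 8–7.
Ruiz vs Zhou: Zhou, 8–7.
Blum vs Zhou: Blum wins 10–5.
Every candidate loses at least once (Park loses to Ruiz; Ruiz loses to Blum; Blum loses to Park; Zhou loses to Blum). The majority relation contains the cycle Park → Blum → Ruiz → Park, so there is no Condorcet winner.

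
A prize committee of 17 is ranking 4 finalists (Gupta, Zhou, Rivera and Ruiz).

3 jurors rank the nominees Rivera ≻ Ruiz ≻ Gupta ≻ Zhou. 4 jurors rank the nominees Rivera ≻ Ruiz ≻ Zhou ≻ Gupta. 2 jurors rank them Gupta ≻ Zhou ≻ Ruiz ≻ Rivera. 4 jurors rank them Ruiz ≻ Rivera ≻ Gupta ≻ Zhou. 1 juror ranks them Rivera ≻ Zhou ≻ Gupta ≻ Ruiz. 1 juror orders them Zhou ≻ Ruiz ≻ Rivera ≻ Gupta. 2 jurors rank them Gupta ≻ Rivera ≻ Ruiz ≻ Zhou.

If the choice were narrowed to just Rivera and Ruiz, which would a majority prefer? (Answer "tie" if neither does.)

Ballots ranking Rivera above Ruiz: 3 + 4 + 1 + 2 = 10.
Ballots ranking Ruiz above Rivera: 17 − 10 = 7.
Rivera wins the head-to-head 10–7.

Rivera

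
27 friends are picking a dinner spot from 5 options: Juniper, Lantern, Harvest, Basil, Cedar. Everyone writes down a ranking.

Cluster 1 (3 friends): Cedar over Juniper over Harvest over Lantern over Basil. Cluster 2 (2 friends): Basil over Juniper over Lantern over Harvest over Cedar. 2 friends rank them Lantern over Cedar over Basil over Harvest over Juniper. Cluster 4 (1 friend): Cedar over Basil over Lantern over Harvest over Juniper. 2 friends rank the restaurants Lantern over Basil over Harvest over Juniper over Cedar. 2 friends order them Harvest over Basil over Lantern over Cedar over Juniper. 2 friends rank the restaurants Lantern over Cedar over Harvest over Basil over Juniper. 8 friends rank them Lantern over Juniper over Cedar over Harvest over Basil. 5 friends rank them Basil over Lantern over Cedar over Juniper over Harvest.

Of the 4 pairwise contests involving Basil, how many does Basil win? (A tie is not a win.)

1

Basil against each rival (27 friends):
Basil vs Juniper: Basil is ranked higher on 16 ballots, Juniper on 11. Basil wins 16–11.
Basil vs Lantern: 2+1+2+5 = 10 for Basil, 17 for Lantern — Lantern by 17–10.
Basil vs Harvest: Harvest, 15–12.
Basil vs Cedar: Cedar wins 16–11.
Basil beats Juniper; loses to Lantern, Harvest, Cedar — 1 pairwise win.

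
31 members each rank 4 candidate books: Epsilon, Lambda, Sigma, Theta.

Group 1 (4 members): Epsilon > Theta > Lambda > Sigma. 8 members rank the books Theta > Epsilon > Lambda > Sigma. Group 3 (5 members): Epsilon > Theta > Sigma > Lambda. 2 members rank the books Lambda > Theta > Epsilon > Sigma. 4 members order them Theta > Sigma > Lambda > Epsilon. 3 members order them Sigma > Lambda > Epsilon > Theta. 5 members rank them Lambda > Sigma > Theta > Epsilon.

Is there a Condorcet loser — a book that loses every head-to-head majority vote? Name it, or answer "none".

Sigma

Pairwise majorities:
Epsilon vs Lambda: 17 to 14, Epsilon.
Epsilon vs Sigma: 19 to 12, Epsilon.
Epsilon vs Theta: 12 to 19, Theta.
Lambda vs Sigma: Lambda, 19–12.
Lambda vs Theta: 2+3+5 = 10 for Lambda, 21 for Theta — Theta by 21–10.
Sigma–Theta: Theta 23–8.
Sigma is beaten in every head-to-head and is the Condorcet loser.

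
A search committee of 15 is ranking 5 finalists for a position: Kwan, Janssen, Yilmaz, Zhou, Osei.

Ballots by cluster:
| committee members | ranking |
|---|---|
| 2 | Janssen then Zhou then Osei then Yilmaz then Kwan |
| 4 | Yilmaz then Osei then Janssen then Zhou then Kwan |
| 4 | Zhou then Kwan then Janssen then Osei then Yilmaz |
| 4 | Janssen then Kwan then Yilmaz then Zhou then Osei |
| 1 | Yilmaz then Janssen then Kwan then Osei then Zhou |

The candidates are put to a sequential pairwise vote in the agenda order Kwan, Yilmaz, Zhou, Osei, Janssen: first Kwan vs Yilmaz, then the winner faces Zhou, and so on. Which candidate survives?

Round 1: Kwan vs Yilmaz — 8–7, Kwan advances.
Round 2: Kwan vs Zhou — 5–10, Zhou advances.
Round 3: Zhou vs Osei — 10–5, Zhou advances.
Round 4: Zhou vs Janssen — 4–11, Janssen advances.
The agenda winner is Janssen.

Janssen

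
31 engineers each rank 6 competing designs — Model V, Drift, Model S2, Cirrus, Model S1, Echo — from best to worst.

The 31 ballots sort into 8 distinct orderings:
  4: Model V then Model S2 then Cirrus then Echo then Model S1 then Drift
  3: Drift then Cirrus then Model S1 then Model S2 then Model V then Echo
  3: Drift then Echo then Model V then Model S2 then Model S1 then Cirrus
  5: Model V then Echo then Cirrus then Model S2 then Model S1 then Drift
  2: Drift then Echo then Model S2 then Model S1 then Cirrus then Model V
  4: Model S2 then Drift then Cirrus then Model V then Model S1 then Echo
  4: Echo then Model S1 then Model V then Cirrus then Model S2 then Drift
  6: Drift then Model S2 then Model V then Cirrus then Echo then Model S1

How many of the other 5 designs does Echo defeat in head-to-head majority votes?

Echo against each rival (31 engineers):
Echo vs Model V: 3+2+4 = 9 for Echo, 22 for Model V — Model V by 22–9.
Echo vs Drift: 4+5+4 = 13 for Echo, 18 for Drift — Drift by 18–13.
Echo vs Model S2: 14 to 17, Model S2.
Echo vs Cirrus: Cirrus wins 17–14.
Echo vs Model S1: Echo wins 24–7.
Echo beats Model S1; loses to Model V, Drift, Model S2, Cirrus — 1 pairwise win.

1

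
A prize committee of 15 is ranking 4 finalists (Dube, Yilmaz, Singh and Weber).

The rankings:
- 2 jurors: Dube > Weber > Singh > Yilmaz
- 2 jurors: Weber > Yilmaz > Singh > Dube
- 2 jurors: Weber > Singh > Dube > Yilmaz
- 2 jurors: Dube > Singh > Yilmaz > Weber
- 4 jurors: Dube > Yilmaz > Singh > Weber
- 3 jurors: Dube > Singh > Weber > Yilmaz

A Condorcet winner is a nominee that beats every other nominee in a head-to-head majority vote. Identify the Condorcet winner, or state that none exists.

Check each pair by majority over 15 ballots:
Dube–Yilmaz: Dube 13–2.
Dube vs Singh: Dube wins 11–4.
Dube vs Weber: Dube wins 11–4.
Yilmaz vs Singh: Singh, 9–6.
Yilmaz vs Weber: Weber, 9–6.
Singh vs Weber: Singh, 9–6.
Dube defeats every rival head-to-head and is the Condorcet winner.

Dube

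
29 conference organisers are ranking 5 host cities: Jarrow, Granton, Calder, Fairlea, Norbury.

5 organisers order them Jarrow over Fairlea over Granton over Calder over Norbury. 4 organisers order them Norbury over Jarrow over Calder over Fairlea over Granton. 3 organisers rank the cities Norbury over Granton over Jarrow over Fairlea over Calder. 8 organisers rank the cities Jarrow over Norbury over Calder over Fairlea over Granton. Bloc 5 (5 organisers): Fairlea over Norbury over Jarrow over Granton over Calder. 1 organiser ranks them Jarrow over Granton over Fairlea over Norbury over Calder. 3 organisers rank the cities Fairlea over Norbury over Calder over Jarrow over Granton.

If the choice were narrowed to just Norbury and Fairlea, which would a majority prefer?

Norbury

Ballots ranking Norbury above Fairlea: 4 + 3 + 8 = 15.
Ballots ranking Fairlea above Norbury: 29 − 15 = 14.
Norbury wins the head-to-head 15–14.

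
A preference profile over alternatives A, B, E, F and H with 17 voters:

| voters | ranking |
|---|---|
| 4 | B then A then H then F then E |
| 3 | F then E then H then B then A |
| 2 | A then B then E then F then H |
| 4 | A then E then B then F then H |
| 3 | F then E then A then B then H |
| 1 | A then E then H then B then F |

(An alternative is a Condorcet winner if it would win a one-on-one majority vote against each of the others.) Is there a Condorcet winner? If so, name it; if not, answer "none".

Head-to-head results (17 voters):
A vs B: 10 to 7, A.
A vs E: A is ranked higher on 4+2+4+1 = 11 ballots, E on 6. A wins 11–6.
A vs F: 11 to 6, A.
A vs H: 4+2+4+3+1 = 14 for A, 3 for H — A by 14–3.
B vs E: 6 to 11, E.
B vs F: B is ranked higher on 4+2+4+1 = 11 ballots, F on 6. B wins 11–6.
B vs H: B is ranked higher on 4+2+4+3 = 13 ballots, H on 4. B wins 13–4.
E vs F: E preferred on 2+4+1 = 7 ballots; F wins 10–7.
E vs H: 13 to 4, E.
F vs H: 3+2+4+3 = 12 for F, 5 for H — F by 12–5.
A beats each of B, E, F, H — A is the Condorcet winner.

A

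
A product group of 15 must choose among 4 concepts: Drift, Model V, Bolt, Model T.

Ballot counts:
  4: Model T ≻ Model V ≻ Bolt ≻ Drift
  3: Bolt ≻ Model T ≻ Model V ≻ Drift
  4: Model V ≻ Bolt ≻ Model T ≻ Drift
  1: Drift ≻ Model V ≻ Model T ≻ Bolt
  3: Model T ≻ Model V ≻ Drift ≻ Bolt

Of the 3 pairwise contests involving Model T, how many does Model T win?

Model T against each rival (15 engineers):
Model T vs Drift: 4+3+4+3 = 14 for Model T, 1 for Drift — Model T by 14–1.
Model T vs Model V: Model T is ranked higher on 4+3+3 = 10 ballots, Model V on 5. Model T wins 10–5.
Model T vs Bolt: Model T preferred on 4+1+3 = 8 ballots; Model T wins 8–7.
Model T beats Drift, Model V, Bolt — 3 pairwise wins.

3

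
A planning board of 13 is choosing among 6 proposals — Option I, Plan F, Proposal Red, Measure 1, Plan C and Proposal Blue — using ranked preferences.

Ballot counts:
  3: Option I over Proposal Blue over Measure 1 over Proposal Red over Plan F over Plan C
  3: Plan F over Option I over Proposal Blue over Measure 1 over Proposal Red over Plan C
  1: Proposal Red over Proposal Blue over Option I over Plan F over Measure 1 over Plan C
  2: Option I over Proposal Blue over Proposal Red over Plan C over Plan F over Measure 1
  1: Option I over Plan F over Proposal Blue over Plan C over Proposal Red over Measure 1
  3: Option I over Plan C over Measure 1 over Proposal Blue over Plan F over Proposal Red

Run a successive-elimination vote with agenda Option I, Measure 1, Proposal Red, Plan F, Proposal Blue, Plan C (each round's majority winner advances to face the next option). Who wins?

Round 1: Option I vs Measure 1 — 13–0, Option I advances.
Round 2: Option I vs Proposal Red — 12–1, Option I advances.
Round 3: Option I vs Plan F — 10–3, Option I advances.
Round 4: Option I vs Proposal Blue — 12–1, Option I advances.
Round 5: Option I vs Plan C — 13–0, Option I advances.
Option I survives the agenda.

Option I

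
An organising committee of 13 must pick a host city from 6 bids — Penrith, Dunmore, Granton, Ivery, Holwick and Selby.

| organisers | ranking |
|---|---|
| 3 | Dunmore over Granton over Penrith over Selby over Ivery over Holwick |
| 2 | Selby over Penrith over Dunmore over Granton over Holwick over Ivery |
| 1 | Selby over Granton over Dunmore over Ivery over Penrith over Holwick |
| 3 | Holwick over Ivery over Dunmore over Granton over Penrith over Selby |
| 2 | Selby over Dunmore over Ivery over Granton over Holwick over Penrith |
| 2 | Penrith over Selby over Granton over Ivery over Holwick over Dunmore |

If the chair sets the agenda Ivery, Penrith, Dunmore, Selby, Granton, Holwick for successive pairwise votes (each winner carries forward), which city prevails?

Round 1: Ivery vs Penrith — 6–7, Penrith advances.
Round 2: Penrith vs Dunmore — 4–9, Dunmore advances.
Round 3: Dunmore vs Selby — 6–7, Selby advances.
Round 4: Selby vs Granton — 7–6, Selby advances.
Round 5: Selby vs Holwick — 10–3, Selby advances.
The agenda winner is Selby.

Selby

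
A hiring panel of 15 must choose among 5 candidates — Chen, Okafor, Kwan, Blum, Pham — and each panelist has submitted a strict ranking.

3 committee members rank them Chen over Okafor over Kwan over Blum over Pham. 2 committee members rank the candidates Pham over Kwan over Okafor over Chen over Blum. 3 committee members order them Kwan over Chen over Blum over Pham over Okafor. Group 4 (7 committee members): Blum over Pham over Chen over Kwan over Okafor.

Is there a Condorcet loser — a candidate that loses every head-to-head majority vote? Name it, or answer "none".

Pairwise majorities:
Chen vs Okafor: Chen preferred on 3+3+7 = 13 ballots; Chen wins 13–2.
Chen vs Kwan: Chen, 10–5.
Chen vs Blum: Chen, 8–7.
Chen vs Pham: Pham wins 9–6.
Okafor vs Kwan: Kwan wins 12–3.
Okafor vs Blum: Blum, 10–5.
Okafor vs Pham: Pham wins 12–3.
Kwan vs Blum: Kwan is ranked higher on 3+2+3 = 8 ballots, Blum on 7. Kwan wins 8–7.
Kwan vs Pham: Kwan is ranked higher on 3+3 = 6 ballots, Pham on 9. Pham wins 9–6.
Blum vs Pham: 13 to 2, Blum.
Okafor is beaten in every head-to-head and is the Condorcet loser.

Okafor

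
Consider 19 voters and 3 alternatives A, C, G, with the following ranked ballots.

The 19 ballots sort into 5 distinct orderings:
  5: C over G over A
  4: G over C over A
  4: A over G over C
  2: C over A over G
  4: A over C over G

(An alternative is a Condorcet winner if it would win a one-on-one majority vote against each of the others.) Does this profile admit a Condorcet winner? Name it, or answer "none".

C

Pairwise majorities:
A vs C: 8 to 11, C.
A vs G: A preferred on 4+2+4 = 10 ballots; A wins 10–9.
C vs G: 5+2+4 = 11 for C, 8 for G — C by 11–8.
C beats each of A, G — C is the Condorcet winner.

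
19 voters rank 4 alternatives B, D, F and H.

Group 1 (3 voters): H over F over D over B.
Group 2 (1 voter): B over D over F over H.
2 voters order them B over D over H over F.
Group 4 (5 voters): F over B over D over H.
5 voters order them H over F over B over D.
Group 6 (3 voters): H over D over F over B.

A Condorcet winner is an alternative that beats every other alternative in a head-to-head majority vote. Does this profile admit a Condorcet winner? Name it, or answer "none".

Check each pair by majority over 19 ballots:
B vs D: B wins 13–6.
B vs F: B preferred on 1+2 = 3 ballots; F wins 16–3.
B vs H: H, 11–8.
D vs F: D is ranked higher on 1+2+3 = 6 ballots, F on 13. F wins 13–6.
D vs H: H wins 11–8.
F vs H: 1+5 = 6 for F, 13 for H — H by 13–6.
H defeats every rival head-to-head and is the Condorcet winner.

H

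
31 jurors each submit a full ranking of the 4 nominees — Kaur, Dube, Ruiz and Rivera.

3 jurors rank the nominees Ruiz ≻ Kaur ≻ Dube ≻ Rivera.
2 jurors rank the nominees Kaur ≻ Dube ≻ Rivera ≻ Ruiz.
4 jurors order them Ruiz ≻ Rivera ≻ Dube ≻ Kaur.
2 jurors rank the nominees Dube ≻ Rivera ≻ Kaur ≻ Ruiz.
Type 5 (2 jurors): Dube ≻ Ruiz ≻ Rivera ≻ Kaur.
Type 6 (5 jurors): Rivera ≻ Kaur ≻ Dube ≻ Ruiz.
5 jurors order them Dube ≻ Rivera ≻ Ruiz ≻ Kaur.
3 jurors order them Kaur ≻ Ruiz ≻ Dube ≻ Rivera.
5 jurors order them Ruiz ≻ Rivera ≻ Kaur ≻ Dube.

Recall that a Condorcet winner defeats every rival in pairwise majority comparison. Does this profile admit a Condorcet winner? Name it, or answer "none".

none

Check each pair by majority over 31 ballots:
Kaur vs Dube: Kaur wins 18–13.
Kaur vs Ruiz: Ruiz, 19–12.
Kaur–Rivera: Rivera 23–8.
Dube vs Ruiz: Dube wins 16–15.
Dube–Rivera: Dube 17–14.
Ruiz–Rivera: Ruiz 17–14.
No nominee is unbeaten: Kaur loses to Ruiz; Dube loses to Kaur; Ruiz loses to Dube; Rivera loses to Dube. In particular Kaur beats Dube beats Ruiz beats Kaur is a majority cycle — no Condorcet winner exists.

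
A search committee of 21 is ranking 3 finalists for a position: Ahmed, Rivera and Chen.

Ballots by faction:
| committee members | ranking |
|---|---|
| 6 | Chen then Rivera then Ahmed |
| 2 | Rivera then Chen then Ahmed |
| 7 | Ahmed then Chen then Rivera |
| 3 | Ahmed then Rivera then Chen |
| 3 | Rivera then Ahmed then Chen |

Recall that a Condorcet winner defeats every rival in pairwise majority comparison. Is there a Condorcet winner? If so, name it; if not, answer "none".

none

Pairwise majorities:
Ahmed–Rivera: Rivera 11–10.
Ahmed vs Chen: 7+3+3 = 13 for Ahmed, 8 for Chen — Ahmed by 13–8.
Rivera vs Chen: Chen, 13–8.
Every candidate loses at least once (Ahmed loses to Rivera; Rivera loses to Chen; Chen loses to Ahmed). The majority relation contains the cycle Ahmed > Chen > Rivera > Ahmed, so there is no Condorcet winner.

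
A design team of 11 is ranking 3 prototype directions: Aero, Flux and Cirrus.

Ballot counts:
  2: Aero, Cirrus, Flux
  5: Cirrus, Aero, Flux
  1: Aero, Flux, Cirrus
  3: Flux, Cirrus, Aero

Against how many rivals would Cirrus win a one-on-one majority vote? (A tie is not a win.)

2

Cirrus against each rival (11 engineers):
Cirrus vs Aero: 8 to 3, Cirrus.
Cirrus vs Flux: 7 to 4, Cirrus.
Cirrus beats Aero, Flux — 2 pairwise wins.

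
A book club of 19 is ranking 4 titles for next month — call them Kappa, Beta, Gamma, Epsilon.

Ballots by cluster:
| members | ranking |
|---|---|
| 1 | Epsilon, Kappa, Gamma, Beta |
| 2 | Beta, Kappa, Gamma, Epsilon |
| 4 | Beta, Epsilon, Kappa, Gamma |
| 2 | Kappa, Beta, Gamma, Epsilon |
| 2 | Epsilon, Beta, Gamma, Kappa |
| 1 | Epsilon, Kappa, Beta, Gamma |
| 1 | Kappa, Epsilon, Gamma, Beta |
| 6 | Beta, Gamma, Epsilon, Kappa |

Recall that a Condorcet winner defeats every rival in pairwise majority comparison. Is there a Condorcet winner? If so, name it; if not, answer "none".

Beta

Pairwise majorities:
Kappa vs Beta: Kappa is ranked higher on 1+2+1+1 = 5 ballots, Beta on 14. Beta wins 14–5.
Kappa vs Gamma: Kappa, 11–8.
Kappa vs Epsilon: Epsilon, 14–5.
Beta vs Gamma: Beta, 17–2.
Beta vs Epsilon: 14 to 5, Beta.
Gamma vs Epsilon: Gamma wins 10–9.
Beta wins every pairwise contest, so Beta is the Condorcet winner.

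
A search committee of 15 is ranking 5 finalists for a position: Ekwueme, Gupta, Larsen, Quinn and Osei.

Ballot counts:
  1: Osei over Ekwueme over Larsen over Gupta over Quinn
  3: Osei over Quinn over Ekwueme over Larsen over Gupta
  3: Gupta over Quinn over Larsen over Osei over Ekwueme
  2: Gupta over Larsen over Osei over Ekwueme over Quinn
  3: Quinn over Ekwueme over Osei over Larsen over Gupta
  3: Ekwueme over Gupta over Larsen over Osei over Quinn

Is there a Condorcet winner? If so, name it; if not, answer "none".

none

Head-to-head results (15 committee members):
Ekwueme vs Gupta: Ekwueme wins 10–5.
Ekwueme–Larsen: Ekwueme 10–5.
Ekwueme vs Quinn: Quinn, 9–6.
Ekwueme vs Osei: Osei, 9–6.
Gupta vs Larsen: Gupta, 8–7.
Gupta vs Quinn: Gupta wins 9–6.
Gupta vs Osei: Gupta preferred on 3+2+3 = 8 ballots; Gupta wins 8–7.
Larsen vs Quinn: Larsen is ranked higher on 1+2+3 = 6 ballots, Quinn on 9. Quinn wins 9–6.
Larsen vs Osei: 8 to 7, Larsen.
Quinn vs Osei: Osei wins 9–6.
Each candidate drops at least one matchup (Ekwueme loses to Quinn; Gupta loses to Ekwueme; Larsen loses to Ekwueme; Quinn loses to Gupta; Osei loses to Gupta); the cycle Ekwueme beats Gupta beats Quinn beats Ekwueme rules out a Condorcet winner.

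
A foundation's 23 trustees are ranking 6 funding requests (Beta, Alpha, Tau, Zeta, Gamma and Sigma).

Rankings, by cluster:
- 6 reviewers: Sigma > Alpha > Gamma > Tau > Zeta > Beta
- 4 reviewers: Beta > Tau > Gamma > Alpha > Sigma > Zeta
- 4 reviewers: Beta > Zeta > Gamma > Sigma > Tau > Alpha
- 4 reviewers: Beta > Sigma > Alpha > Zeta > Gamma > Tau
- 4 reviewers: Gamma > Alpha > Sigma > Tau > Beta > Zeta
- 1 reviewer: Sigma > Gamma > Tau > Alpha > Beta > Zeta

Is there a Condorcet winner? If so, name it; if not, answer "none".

Beta

Head-to-head results (23 reviewers):
Beta–Alpha: Beta 12–11.
Beta–Tau: Beta 12–11.
Beta vs Zeta: Beta wins 17–6.
Beta–Gamma: Beta 12–11.
Beta vs Sigma: Beta, 12–11.
Alpha vs Tau: Alpha, 14–9.
Alpha vs Zeta: Alpha, 19–4.
Alpha vs Gamma: Gamma wins 13–10.
Alpha–Sigma: Sigma 15–8.
Tau vs Zeta: Tau wins 15–8.
Tau–Gamma: Gamma 19–4.
Tau vs Sigma: Sigma, 19–4.
Zeta–Gamma: Gamma 15–8.
Zeta–Sigma: Sigma 19–4.
Gamma–Sigma: Gamma 12–11.
Beta wins every pairwise contest, so Beta is the Condorcet winner.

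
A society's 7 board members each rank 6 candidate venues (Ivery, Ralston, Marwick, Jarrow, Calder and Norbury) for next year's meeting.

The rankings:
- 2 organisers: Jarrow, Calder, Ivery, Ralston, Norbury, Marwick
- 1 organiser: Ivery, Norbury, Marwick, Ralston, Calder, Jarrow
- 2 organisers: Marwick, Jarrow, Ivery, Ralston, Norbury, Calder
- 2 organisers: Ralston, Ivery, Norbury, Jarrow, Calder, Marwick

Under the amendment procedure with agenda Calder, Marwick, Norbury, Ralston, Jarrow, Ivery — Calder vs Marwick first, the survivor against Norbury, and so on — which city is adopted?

Round 1: Calder vs Marwick — 4–3, Calder advances.
Round 2: Calder vs Norbury — 2–5, Norbury advances.
Round 3: Norbury vs Ralston — 1–6, Ralston advances.
Round 4: Ralston vs Jarrow — 3–4, Jarrow advances.
Round 5: Jarrow vs Ivery — 4–3, Jarrow advances.
The agenda winner is Jarrow.

Jarrow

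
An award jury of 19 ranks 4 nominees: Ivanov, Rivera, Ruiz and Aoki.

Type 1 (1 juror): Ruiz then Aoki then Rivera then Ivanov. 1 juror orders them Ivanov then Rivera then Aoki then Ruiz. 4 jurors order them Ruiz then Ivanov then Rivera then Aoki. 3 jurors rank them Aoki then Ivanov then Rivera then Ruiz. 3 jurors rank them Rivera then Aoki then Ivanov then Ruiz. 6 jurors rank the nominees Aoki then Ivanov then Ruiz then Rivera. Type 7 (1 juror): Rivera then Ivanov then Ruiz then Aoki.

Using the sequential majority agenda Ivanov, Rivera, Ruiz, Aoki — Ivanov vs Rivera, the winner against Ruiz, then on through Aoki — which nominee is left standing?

Round 1: Ivanov vs Rivera — 14–5, Ivanov advances.
Round 2: Ivanov vs Ruiz — 14–5, Ivanov advances.
Round 3: Ivanov vs Aoki — 6–13, Aoki advances.
Aoki survives the agenda.

Aoki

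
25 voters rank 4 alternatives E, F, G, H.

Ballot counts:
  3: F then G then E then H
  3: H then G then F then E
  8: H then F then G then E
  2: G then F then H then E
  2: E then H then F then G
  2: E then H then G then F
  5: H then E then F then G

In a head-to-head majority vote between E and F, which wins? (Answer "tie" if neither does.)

F

Ballots ranking E above F: 2 + 2 + 5 = 9.
Ballots ranking F above E: 25 − 9 = 16.
F wins the head-to-head 16–9.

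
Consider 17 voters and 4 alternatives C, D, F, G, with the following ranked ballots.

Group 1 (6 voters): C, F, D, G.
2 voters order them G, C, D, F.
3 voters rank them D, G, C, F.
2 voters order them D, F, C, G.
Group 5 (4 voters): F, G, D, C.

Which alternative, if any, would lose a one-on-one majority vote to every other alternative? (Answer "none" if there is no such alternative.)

Head-to-head results (17 voters):
C vs D: 6+2 = 8 for C, 9 for D — D by 9–8.
C vs F: C wins 11–6.
C vs G: 6+2 = 8 for C, 9 for G — G by 9–8.
D vs F: F, 10–7.
D vs G: D, 11–6.
F–G: F 12–5.
Each alternative has at least one pairwise win (C beats F; D beats C; F beats D; G beats C) — no Condorcet loser.

none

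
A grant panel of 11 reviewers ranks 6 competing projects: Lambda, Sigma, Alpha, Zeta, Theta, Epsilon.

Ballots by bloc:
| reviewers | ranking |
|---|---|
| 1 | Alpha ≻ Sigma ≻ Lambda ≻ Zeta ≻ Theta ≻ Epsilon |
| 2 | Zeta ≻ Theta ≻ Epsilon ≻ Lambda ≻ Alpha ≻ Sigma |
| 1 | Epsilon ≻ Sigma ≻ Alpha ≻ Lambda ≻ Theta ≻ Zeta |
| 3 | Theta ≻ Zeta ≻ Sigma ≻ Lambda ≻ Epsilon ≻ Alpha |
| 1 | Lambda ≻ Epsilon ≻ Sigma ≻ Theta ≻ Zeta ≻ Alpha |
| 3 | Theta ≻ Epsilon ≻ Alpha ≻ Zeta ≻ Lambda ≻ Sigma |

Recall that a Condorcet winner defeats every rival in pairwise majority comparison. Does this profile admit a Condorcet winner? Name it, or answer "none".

Theta

Head-to-head results (11 reviewers):
Lambda vs Sigma: Lambda is ranked higher on 2+1+3 = 6 ballots, Sigma on 5. Lambda wins 6–5.
Lambda vs Alpha: Lambda is ranked higher on 2+3+1 = 6 ballots, Alpha on 5. Lambda wins 6–5.
Lambda vs Zeta: Lambda is ranked higher on 1+1+1 = 3 ballots, Zeta on 8. Zeta wins 8–3.
Lambda vs Theta: 1+1+1 = 3 for Lambda, 8 for Theta — Theta by 8–3.
Lambda vs Epsilon: Lambda is ranked higher on 1+3+1 = 5 ballots, Epsilon on 6. Epsilon wins 6–5.
Sigma vs Alpha: Sigma is ranked higher on 1+3+1 = 5 ballots, Alpha on 6. Alpha wins 6–5.
Sigma vs Zeta: 3 to 8, Zeta.
Sigma vs Theta: 3 to 8, Theta.
Sigma vs Epsilon: 4 to 7, Epsilon.
Alpha vs Zeta: 5 to 6, Zeta.
Alpha vs Theta: Alpha preferred on 1+1 = 2 ballots; Theta wins 9–2.
Alpha vs Epsilon: 1 to 10, Epsilon.
Zeta vs Theta: 1+2 = 3 for Zeta, 8 for Theta — Theta by 8–3.
Zeta vs Epsilon: Zeta is ranked higher on 1+2+3 = 6 ballots, Epsilon on 5. Zeta wins 6–5.
Theta vs Epsilon: Theta preferred on 1+2+3+3 = 9 ballots; Theta wins 9–2.
Only Theta has no losses; Theta is the Condorcet winner.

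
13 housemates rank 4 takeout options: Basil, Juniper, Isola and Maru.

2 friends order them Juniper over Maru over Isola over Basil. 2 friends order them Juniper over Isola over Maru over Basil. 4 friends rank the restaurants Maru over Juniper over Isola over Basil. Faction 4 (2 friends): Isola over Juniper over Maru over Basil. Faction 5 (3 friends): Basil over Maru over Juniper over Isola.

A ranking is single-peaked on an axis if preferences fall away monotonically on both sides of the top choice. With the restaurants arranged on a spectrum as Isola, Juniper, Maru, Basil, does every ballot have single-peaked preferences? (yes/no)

yes

Axis positions: Isola=1, Juniper=2, Maru=3, Basil=4.
Faction 1 (peak Juniper at position 2): ranking walks positions 2-3-1-4, expanding outward from the peak — single-peaked.
Faction 2 (peak Juniper at position 2): ranking walks positions 2-1-3-4, expanding outward from the peak — single-peaked.
Faction 3 (peak Maru at position 3): ranking walks positions 3-2-1-4, expanding outward from the peak — single-peaked.
Faction 4 (peak Isola at position 1): ranking walks positions 1-2-3-4, expanding outward from the peak — single-peaked.
Faction 5 (peak Basil at position 4): ranking walks positions 4-3-2-1, expanding outward from the peak — single-peaked.
Every ranking is single-peaked on this axis.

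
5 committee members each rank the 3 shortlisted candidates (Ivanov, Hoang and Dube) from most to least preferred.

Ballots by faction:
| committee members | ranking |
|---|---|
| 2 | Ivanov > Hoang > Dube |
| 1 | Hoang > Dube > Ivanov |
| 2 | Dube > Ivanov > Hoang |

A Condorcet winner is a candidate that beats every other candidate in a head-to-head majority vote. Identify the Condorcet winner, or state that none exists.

Check each pair by majority over 5 ballots:
Ivanov–Hoang: Ivanov 4–1.
Ivanov vs Dube: Dube, 3–2.
Hoang vs Dube: Hoang wins 3–2.
Each candidate drops at least one matchup (Ivanov loses to Dube; Hoang loses to Ivanov; Dube loses to Hoang); the cycle Ivanov → Hoang → Dube → Ivanov rules out a Condorcet winner.

none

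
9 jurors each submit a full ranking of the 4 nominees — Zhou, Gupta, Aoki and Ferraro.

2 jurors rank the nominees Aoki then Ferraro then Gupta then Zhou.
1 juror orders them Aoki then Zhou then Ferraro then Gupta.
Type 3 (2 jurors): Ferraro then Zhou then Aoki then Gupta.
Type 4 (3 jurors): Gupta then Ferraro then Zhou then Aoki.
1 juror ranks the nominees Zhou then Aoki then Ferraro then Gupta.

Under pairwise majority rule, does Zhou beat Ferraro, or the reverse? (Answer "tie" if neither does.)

Ferraro

Ballots ranking Zhou above Ferraro: 1 + 1 = 2.
Ballots ranking Ferraro above Zhou: 9 − 2 = 7.
Ferraro wins the head-to-head 7–2.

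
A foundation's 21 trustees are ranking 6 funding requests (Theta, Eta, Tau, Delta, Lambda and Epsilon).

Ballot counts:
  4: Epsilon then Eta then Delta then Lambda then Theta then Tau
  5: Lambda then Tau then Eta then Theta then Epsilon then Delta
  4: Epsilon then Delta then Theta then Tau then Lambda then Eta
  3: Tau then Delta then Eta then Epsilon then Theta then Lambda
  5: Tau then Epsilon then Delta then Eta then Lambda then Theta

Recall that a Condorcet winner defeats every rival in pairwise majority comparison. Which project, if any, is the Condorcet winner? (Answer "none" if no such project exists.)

Tau

Check each pair by majority over 21 ballots:
Theta vs Eta: Eta wins 17–4.
Theta vs Tau: Tau, 13–8.
Theta vs Delta: Delta wins 16–5.
Theta vs Lambda: Lambda, 14–7.
Theta vs Epsilon: Epsilon wins 16–5.
Eta–Tau: Tau 17–4.
Eta vs Delta: Delta wins 12–9.
Eta vs Lambda: Eta wins 12–9.
Eta vs Epsilon: Epsilon, 13–8.
Tau–Delta: Tau 13–8.
Tau vs Lambda: Tau wins 12–9.
Tau–Epsilon: Tau 13–8.
Delta vs Lambda: Delta wins 16–5.
Delta vs Epsilon: Epsilon, 18–3.
Lambda–Epsilon: Epsilon 16–5.
Tau wins every pairwise contest, so Tau is the Condorcet winner.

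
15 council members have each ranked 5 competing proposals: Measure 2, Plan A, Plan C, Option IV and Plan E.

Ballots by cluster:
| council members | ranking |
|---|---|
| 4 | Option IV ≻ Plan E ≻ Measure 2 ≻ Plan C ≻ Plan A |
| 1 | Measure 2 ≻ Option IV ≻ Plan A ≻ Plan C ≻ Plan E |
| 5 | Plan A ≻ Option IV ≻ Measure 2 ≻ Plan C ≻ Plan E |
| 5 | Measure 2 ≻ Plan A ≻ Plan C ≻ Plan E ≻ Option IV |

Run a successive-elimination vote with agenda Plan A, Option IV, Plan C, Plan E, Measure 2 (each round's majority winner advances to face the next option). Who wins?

Round 1: Plan A vs Option IV — 10–5, Plan A advances.
Round 2: Plan A vs Plan C — 11–4, Plan A advances.
Round 3: Plan A vs Plan E — 11–4, Plan A advances.
Round 4: Plan A vs Measure 2 — 5–10, Measure 2 advances.
Measure 2 survives the agenda.

Measure 2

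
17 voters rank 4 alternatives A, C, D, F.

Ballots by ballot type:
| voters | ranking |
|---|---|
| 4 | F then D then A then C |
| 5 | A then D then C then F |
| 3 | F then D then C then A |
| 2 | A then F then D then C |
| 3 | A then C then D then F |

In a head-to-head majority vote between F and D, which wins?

Ballots ranking F above D: 4 + 3 + 2 = 9.
Ballots ranking D above F: 17 − 9 = 8.
F wins the head-to-head 9–8.

F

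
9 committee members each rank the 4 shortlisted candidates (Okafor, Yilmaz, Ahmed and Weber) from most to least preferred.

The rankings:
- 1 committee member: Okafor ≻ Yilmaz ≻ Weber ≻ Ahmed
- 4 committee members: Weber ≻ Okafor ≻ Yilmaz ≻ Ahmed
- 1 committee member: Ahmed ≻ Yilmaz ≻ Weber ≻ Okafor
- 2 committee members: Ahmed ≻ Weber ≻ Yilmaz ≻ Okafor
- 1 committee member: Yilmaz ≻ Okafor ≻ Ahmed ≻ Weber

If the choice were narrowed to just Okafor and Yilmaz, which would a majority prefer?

Okafor

Ballots ranking Okafor above Yilmaz: 1 + 4 = 5.
Ballots ranking Yilmaz above Okafor: 9 − 5 = 4.
Okafor wins the head-to-head 5–4.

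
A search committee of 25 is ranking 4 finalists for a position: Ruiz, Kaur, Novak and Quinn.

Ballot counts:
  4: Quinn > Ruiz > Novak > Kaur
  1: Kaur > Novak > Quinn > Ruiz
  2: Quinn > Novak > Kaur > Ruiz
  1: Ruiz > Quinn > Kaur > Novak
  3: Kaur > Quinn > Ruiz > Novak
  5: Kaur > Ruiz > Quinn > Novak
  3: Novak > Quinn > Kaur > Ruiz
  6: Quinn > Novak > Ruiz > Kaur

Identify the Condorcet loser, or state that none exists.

Pairwise majorities:
Ruiz vs Kaur: Ruiz is ranked higher on 4+1+6 = 11 ballots, Kaur on 14. Kaur wins 14–11.
Ruiz vs Novak: Ruiz, 13–12.
Ruiz vs Quinn: 6 to 19, Quinn.
Kaur vs Novak: Novak, 15–10.
Kaur vs Quinn: Quinn, 16–9.
Novak vs Quinn: Novak is ranked higher on 1+3 = 4 ballots, Quinn on 21. Quinn wins 21–4.
Every candidate wins at least one matchup (Ruiz beats Novak; Kaur beats Ruiz; Novak beats Kaur; Quinn beats Ruiz), so there is no Condorcet loser.

none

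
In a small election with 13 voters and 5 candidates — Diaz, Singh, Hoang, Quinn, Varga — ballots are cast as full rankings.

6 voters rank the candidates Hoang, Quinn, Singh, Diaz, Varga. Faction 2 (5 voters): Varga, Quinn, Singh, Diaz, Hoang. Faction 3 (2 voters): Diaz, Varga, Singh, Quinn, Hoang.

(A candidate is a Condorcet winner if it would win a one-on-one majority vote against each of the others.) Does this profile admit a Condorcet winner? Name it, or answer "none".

Head-to-head results (13 voters):
Diaz vs Singh: 2 to 11, Singh.
Diaz vs Hoang: Diaz preferred on 5+2 = 7 ballots; Diaz wins 7–6.
Diaz vs Quinn: 2 to 11, Quinn.
Diaz vs Varga: 6+2 = 8 for Diaz, 5 for Varga — Diaz by 8–5.
Singh vs Hoang: Singh is ranked higher on 5+2 = 7 ballots, Hoang on 6. Singh wins 7–6.
Singh vs Quinn: 2 for Singh, 11 for Quinn — Quinn by 11–2.
Singh vs Varga: 6 to 7, Varga.
Hoang vs Quinn: 6 to 7, Quinn.
Hoang vs Varga: Hoang preferred on 6 ballots; Varga wins 7–6.
Quinn vs Varga: Quinn preferred on 6 ballots; Varga wins 7–6.
Every candidate loses at least once (Diaz loses to Singh; Singh loses to Quinn; Hoang loses to Diaz; Quinn loses to Varga; Varga loses to Diaz). The majority relation contains the cycle Diaz > Varga > Singh > Diaz, so there is no Condorcet winner.

none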